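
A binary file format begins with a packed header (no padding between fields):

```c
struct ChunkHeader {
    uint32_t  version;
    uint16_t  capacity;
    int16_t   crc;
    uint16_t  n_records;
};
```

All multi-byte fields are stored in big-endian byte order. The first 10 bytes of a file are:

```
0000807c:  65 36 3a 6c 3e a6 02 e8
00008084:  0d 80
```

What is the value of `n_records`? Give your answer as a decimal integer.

3456

`n_records` follows `version` (4 B), `capacity` (2 B), `crc` (2 B), so it starts at offset 4 + 2 + 2 = 8 and occupies 2 bytes.
Bytes at offsets 8..9: 0D 80.
Big-endian stores the most-significant byte at the lowest address.
The bytes are already most-significant first: 0x0D80.
0x0D80 = 3456.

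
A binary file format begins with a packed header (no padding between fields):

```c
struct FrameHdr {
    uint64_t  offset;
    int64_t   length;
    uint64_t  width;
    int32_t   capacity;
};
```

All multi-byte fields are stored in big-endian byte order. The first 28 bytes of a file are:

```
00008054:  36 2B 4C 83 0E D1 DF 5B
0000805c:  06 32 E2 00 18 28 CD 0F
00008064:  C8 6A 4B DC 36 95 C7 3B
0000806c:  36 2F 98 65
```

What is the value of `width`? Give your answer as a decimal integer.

14441438564297590587

`width` follows `offset` (8 B), `length` (8 B), so it starts at offset 8 + 8 = 16 and occupies 8 bytes.
Bytes at offsets 16..23: C8 6A 4B DC 36 95 C7 3B.
Big-endian stores the most-significant byte at the lowest address.
The bytes are already most-significant first: 0xC86A4BDC3695C73B.
0xC86A4BDC3695C73B = 14441438564297590587.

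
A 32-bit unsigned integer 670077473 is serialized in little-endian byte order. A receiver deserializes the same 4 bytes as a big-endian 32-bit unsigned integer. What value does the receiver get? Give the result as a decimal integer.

670077473 in 32-bit hexadecimal is 0x27F09221.
Stored little-endian, the bytes at ascending addresses are 21 92 F0 27.
Read back as big-endian, the last byte is least significant, giving 0x2192F027.
0x2192F027 = 563277863.

563277863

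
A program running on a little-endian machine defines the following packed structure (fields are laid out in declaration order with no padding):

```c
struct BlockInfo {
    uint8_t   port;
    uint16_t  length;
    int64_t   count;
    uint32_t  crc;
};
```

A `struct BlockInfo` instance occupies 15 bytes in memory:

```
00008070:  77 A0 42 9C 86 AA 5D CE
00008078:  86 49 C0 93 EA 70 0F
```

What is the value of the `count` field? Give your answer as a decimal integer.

-4590990124234668388

`count` follows `port` (1 B), `length` (2 B), so it starts at offset 1 + 2 = 3 and occupies 8 bytes.
Bytes at offsets 3..10: 9C 86 AA 5D CE 86 49 C0.
Little-endian: lowest address holds the least-significant byte.
Reassemble most-significant byte first: C0 49 86 CE 5D AA 86 9C → 0xC04986CE5DAA869C.
Top bit is set, so as a signed 64-bit value this is 0xC04986CE5DAA869C − 2^64 = -4590990124234668388.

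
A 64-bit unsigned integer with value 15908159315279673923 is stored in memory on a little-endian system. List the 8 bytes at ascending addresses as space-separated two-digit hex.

15908159315279673923 in hexadecimal, padded to 64 bits, is 0xDCC5229CB990FA43.
Split into bytes (most-significant first): DC C5 22 9C B9 90 FA 43.
Little-endian: lowest address holds the least-significant byte.
So at ascending addresses the bytes are 43 FA 90 B9 9C 22 C5 DC.

43 FA 90 B9 9C 22 C5 DC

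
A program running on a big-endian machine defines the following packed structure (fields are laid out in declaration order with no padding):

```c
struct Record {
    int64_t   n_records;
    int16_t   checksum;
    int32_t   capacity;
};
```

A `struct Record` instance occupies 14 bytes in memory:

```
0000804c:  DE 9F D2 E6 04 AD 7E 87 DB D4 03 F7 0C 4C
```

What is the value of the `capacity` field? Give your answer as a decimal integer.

`capacity` follows `n_records` (8 B), `checksum` (2 B), so it starts at offset 8 + 2 = 10 and occupies 4 bytes.
Bytes at offsets 10..13: 03 F7 0C 4C.
Big-endian: lowest address holds the most-significant byte.
The bytes are already most-significant first: 0x03F70C4C.
0x03F70C4C = 66522188.

66522188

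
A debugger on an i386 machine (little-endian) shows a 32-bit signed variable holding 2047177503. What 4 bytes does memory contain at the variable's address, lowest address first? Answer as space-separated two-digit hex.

2047177503 in hexadecimal, padded to 32 bits, is 0x7A05731F.
Split into bytes (most-significant first): 7A 05 73 1F.
Little-endian: lowest address holds the least-significant byte.
So at ascending addresses the bytes are 1F 73 05 7A.

1F 73 05 7A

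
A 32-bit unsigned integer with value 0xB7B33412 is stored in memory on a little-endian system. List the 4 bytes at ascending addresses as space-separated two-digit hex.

Split into bytes (most-significant first): B7 B3 34 12.
In little-endian order the low byte comes first in memory.
So at ascending addresses the bytes are 12 34 B3 B7.

12 34 B3 B7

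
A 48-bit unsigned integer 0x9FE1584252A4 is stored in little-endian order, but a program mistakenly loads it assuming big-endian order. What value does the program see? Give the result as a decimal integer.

180673207394719

Stored little-endian, the bytes at ascending addresses are A4 52 42 58 E1 9F.
Read back as big-endian, the last byte is least significant, giving 0xA4524258E19F.
0xA4524258E19F = 180673207394719.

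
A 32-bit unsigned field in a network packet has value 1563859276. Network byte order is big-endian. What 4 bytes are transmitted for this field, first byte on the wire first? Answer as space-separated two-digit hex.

1563859276 in hexadecimal, padded to 32 bits, is 0x5D36994C.
Split into bytes (most-significant first): 5D 36 99 4C.
Big-endian: lowest address holds the most-significant byte.
So the memory order matches the most-significant-first order: 5D 36 99 4C.

5D 36 99 4C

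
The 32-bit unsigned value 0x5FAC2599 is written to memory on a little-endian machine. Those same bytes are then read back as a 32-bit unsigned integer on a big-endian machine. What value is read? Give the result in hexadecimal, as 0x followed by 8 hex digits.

Stored little-endian, the bytes at ascending addresses are 99 25 AC 5F.
Read back as big-endian, the last byte is least significant, giving 0x9925AC5F.

0x9925AC5F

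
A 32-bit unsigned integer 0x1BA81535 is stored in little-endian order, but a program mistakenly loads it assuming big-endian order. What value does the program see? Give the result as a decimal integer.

Stored little-endian, the bytes at ascending addresses are 35 15 A8 1B.
Read back as big-endian, the last byte is least significant, giving 0x3515A81B.
0x3515A81B = 890611739.

890611739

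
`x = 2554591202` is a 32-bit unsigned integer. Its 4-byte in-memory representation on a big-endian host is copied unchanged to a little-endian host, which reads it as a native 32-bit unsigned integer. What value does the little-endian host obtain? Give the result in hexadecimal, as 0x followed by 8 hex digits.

2554591202 in 32-bit hexadecimal is 0x9843F7E2.
Stored big-endian, the bytes at ascending addresses are 98 43 F7 E2.
Read back as little-endian, the first byte is least significant, giving 0xE2F74398.

0xE2F74398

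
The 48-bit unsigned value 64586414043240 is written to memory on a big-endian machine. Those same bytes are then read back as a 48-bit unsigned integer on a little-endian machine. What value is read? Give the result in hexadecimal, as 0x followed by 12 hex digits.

0x683044B2BD3A

64586414043240 in 48-bit hexadecimal is 0x3ABDB2443068.
Stored big-endian, the bytes at ascending addresses are 3A BD B2 44 30 68.
Read back as little-endian, the first byte is least significant, giving 0x683044B2BD3A.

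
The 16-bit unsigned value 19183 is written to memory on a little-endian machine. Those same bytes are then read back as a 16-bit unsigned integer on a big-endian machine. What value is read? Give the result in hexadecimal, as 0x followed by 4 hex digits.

19183 in 16-bit hexadecimal is 0x4AEF.
Stored little-endian, the bytes at ascending addresses are EF 4A.
Read back as big-endian, the last byte is least significant, giving 0xEF4A.

0xEF4A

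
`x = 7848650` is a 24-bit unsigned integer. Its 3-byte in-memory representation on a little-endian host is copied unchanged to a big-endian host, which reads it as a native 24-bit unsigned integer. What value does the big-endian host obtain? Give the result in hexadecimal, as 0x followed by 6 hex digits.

0xCAC277

7848650 in 24-bit hexadecimal is 0x77C2CA.
Stored little-endian, the bytes at ascending addresses are CA C2 77.
Read back as big-endian, the last byte is least significant, giving 0xCAC277.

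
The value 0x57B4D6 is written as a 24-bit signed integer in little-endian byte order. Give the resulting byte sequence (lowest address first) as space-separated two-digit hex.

Split into bytes (most-significant first): 57 B4 D6.
In little-endian order the low byte comes first in memory.
So at ascending addresses the bytes are D6 B4 57.

D6 B4 57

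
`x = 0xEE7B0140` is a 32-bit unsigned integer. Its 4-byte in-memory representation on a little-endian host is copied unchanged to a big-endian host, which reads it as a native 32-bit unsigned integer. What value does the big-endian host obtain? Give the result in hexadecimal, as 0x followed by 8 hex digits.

Stored little-endian, the bytes at ascending addresses are 40 01 7B EE.
Read back as big-endian, the last byte is least significant, giving 0x40017BEE.

0x40017BEE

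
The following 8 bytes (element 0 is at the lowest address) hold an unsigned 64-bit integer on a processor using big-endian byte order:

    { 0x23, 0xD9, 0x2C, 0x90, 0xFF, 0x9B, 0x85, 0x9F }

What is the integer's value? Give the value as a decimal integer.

Big-endian: lowest address holds the most-significant byte.
The bytes are already most-significant first: 0x23D92C90FF9B859F.
0x23D92C90FF9B859F = 2583144862548985247.

2583144862548985247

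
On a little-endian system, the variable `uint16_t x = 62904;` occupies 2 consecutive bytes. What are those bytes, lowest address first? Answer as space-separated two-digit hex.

62904 in hexadecimal, padded to 16 bits, is 0xF5B8.
Split into bytes (most-significant first): F5 B8.
In little-endian order the low byte comes first in memory.
So at ascending addresses the bytes are B8 F5.

B8 F5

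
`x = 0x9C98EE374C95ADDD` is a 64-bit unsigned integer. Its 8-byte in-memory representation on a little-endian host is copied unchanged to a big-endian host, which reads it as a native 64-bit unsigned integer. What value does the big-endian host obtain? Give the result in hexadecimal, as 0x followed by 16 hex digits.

Stored little-endian, the bytes at ascending addresses are DD AD 95 4C 37 EE 98 9C.
Read back as big-endian, the last byte is least significant, giving 0xDDAD954C37EE989C.

0xDDAD954C37EE989C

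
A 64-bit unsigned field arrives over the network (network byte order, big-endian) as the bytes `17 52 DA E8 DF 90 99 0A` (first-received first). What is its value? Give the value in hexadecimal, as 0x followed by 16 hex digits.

0x1752DAE8DF90990A

Big-endian: lowest address holds the most-significant byte.
The bytes are already most-significant first: 0x1752DAE8DF90990A.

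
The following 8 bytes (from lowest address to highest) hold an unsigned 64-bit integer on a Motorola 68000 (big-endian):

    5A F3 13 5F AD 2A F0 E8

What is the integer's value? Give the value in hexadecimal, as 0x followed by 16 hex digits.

Big-endian: lowest address holds the most-significant byte.
The bytes are already most-significant first: 0x5AF3135FAD2AF0E8.

0x5AF3135FAD2AF0E8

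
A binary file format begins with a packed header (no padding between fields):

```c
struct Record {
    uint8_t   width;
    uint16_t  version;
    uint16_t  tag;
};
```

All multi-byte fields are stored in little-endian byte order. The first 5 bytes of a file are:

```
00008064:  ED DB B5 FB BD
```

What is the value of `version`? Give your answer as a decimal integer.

`version` follows `width` (1 byte), so it starts at byte offset 1 and occupies 2 bytes.
Bytes at offsets 1..2: DB B5.
Little-endian: lowest address holds the least-significant byte.
Reassemble most-significant byte first: B5 DB → 0xB5DB.
0xB5DB = 46555.

46555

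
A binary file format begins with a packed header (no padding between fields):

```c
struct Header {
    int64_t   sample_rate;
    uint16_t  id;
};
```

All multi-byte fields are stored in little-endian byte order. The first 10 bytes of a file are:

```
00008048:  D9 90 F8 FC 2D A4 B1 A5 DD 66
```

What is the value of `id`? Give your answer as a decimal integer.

`id` follows `sample_rate` (8 bytes), so it starts at byte offset 8 and occupies 2 bytes.
Bytes at offsets 8..9: DD 66.
Little-endian stores the least-significant byte at the lowest address.
Reassemble most-significant byte first: 66 DD → 0x66DD.
0x66DD = 26333.

26333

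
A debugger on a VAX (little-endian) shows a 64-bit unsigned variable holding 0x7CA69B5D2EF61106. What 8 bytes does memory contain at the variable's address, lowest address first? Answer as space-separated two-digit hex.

06 11 F6 2E 5D 9B A6 7C

Split into bytes (most-significant first): 7C A6 9B 5D 2E F6 11 06.
Little-endian stores the least-significant byte at the lowest address.
So at ascending addresses the bytes are 06 11 F6 2E 5D 9B A6 7C.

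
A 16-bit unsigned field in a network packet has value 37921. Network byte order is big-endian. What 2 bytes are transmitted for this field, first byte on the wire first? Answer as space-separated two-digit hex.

94 21

37921 in hexadecimal, padded to 16 bits, is 0x9421.
Split into bytes (most-significant first): 94 21.
Big-endian: lowest address holds the most-significant byte.
So the memory order matches the most-significant-first order: 94 21.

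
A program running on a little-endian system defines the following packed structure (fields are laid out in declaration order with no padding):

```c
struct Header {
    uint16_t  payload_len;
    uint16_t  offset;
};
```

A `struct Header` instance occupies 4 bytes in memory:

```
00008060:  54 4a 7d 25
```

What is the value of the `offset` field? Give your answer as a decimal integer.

9597

`offset` follows `payload_len` (2 bytes), so it starts at byte offset 2 and occupies 2 bytes.
Bytes at offsets 2..3: 7D 25.
Little-endian stores the least-significant byte at the lowest address.
Reassemble most-significant byte first: 25 7D → 0x257D.
0x257D = 9597.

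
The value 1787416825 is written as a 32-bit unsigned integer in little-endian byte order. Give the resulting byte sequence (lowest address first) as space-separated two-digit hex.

F9 D0 89 6A

1787416825 in hexadecimal, padded to 32 bits, is 0x6A89D0F9.
Split into bytes (most-significant first): 6A 89 D0 F9.
Little-endian stores the least-significant byte at the lowest address.
So at ascending addresses the bytes are F9 D0 89 6A.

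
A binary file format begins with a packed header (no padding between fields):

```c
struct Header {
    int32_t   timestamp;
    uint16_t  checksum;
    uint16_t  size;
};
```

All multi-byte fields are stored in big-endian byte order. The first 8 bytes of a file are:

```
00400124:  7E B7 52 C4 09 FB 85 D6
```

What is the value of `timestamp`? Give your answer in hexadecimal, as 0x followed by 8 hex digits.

0x7EB752C4

`timestamp` is the first field, at byte offset 0, occupying 4 bytes.
Bytes at offsets 0..3: 7E B7 52 C4.
Big-endian: lowest address holds the most-significant byte.
The bytes are already most-significant first: 0x7EB752C4.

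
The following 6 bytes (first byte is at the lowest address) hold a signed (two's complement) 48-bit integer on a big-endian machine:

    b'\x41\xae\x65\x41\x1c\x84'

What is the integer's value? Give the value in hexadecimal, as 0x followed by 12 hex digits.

Big-endian stores the most-significant byte at the lowest address.
The bytes are already most-significant first: 0x41AE65411C84.

0x41AE65411C84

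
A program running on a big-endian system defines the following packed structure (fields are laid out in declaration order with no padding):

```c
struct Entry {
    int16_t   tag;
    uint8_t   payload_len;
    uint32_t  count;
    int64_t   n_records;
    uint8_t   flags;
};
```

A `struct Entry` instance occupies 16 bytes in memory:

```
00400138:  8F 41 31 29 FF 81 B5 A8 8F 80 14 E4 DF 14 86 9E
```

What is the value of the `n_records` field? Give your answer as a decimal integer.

`n_records` follows `tag` (2 B), `payload_len` (1 B), `count` (4 B), so it starts at offset 2 + 1 + 4 = 7 and occupies 8 bytes.
Bytes at offsets 7..14: A8 8F 80 14 E4 DF 14 86.
In big-endian order the high byte comes first in memory.
The bytes are already most-significant first: 0xA88F8014E4DF1486.
Top bit is set, so as a signed 64-bit value this is 0xA88F8014E4DF1486 − 2^64 = -6300676526440508282.

-6300676526440508282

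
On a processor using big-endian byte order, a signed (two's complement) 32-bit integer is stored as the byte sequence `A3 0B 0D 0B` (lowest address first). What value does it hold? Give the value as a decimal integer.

-1559556853

In big-endian order the high byte comes first in memory.
The bytes are already most-significant first: 0xA30B0D0B.
Top bit is set, so as a signed 32-bit value this is 0xA30B0D0B − 2^32 = -1559556853.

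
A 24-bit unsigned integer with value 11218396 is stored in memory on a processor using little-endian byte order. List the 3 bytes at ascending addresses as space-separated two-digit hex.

DC 2D AB

11218396 in hexadecimal, padded to 24 bits, is 0xAB2DDC.
Split into bytes (most-significant first): AB 2D DC.
Little-endian stores the least-significant byte at the lowest address.
So at ascending addresses the bytes are DC 2D AB.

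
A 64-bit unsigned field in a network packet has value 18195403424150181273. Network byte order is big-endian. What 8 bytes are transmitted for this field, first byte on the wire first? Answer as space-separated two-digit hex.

FC 83 0F 02 C9 65 D5 99

18195403424150181273 in hexadecimal, padded to 64 bits, is 0xFC830F02C965D599.
Split into bytes (most-significant first): FC 83 0F 02 C9 65 D5 99.
Big-endian stores the most-significant byte at the lowest address.
So the memory order matches the most-significant-first order: FC 83 0F 02 C9 65 D5 99.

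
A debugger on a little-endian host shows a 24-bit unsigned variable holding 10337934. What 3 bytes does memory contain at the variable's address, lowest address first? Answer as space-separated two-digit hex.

8E BE 9D

10337934 in hexadecimal, padded to 24 bits, is 0x9DBE8E.
Split into bytes (most-significant first): 9D BE 8E.
In little-endian order the low byte comes first in memory.
So at ascending addresses the bytes are 8E BE 9D.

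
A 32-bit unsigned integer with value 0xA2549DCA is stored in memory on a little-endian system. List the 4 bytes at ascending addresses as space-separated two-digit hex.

Split into bytes (most-significant first): A2 54 9D CA.
Little-endian: lowest address holds the least-significant byte.
So at ascending addresses the bytes are CA 9D 54 A2.

CA 9D 54 A2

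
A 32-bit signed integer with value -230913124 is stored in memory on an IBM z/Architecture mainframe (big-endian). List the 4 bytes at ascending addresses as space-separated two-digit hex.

Two's complement of -230913124 in 32 bits: 230913124 = 0x0DC37464; invert → 0xF23C8B9B; add 1 → 0xF23C8B9C.
Split into bytes (most-significant first): F2 3C 8B 9C.
Big-endian: lowest address holds the most-significant byte.
So the memory order matches the most-significant-first order: F2 3C 8B 9C.

F2 3C 8B 9C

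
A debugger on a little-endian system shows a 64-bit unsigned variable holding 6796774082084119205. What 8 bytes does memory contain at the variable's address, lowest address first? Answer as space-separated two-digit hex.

6796774082084119205 in hexadecimal, padded to 64 bits, is 0x5E52FE044D34A2A5.
Split into bytes (most-significant first): 5E 52 FE 04 4D 34 A2 A5.
Little-endian stores the least-significant byte at the lowest address.
So at ascending addresses the bytes are A5 A2 34 4D 04 FE 52 5E.

A5 A2 34 4D 04 FE 52 5E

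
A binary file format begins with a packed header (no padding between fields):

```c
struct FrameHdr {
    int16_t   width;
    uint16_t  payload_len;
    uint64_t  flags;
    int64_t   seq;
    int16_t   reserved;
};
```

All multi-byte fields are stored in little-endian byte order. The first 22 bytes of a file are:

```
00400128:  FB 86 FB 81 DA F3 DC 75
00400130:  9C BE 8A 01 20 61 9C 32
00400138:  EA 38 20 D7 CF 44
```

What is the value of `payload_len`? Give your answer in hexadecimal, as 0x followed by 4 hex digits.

0x81FB

`payload_len` follows `width` (2 bytes), so it starts at byte offset 2 and occupies 2 bytes.
Bytes at offsets 2..3: FB 81.
In little-endian order the low byte comes first in memory.
Reassemble most-significant byte first: 81 FB → 0x81FB.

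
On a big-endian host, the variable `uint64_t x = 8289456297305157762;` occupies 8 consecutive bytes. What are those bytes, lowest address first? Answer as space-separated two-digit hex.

8289456297305157762 in hexadecimal, padded to 64 bits, is 0x730A10953DFFB082.
Split into bytes (most-significant first): 73 0A 10 95 3D FF B0 82.
In big-endian order the high byte comes first in memory.
So the memory order matches the most-significant-first order: 73 0A 10 95 3D FF B0 82.

73 0A 10 95 3D FF B0 82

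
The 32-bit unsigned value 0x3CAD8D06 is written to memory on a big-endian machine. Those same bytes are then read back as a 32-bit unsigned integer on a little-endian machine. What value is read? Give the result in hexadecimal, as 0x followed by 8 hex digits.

0x068DAD3C

Stored big-endian, the bytes at ascending addresses are 3C AD 8D 06.
Read back as little-endian, the first byte is least significant, giving 0x068DAD3C.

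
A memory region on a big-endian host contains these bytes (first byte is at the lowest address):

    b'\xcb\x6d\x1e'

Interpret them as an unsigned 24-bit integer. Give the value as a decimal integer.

Big-endian stores the most-significant byte at the lowest address.
The bytes are already most-significant first: 0xCB6D1E.
0xCB6D1E = 13331742.

13331742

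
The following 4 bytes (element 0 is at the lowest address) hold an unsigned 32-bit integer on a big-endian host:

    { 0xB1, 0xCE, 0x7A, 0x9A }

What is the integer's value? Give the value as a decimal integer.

Big-endian: lowest address holds the most-significant byte.
The bytes are already most-significant first: 0xB1CE7A9A.
0xB1CE7A9A = 2983099034.

2983099034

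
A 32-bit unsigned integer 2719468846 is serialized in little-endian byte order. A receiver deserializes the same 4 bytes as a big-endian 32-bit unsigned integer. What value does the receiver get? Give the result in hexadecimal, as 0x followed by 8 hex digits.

2719468846 in 32-bit hexadecimal is 0xA217CD2E.
Stored little-endian, the bytes at ascending addresses are 2E CD 17 A2.
Read back as big-endian, the last byte is least significant, giving 0x2ECD17A2.

0x2ECD17A2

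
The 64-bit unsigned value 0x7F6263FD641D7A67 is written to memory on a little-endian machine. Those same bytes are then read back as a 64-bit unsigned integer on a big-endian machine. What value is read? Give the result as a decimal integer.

Stored little-endian, the bytes at ascending addresses are 67 7A 1D 64 FD 63 62 7F.
Read back as big-endian, the last byte is least significant, giving 0x677A1D64FD63627F.
0x677A1D64FD63627F = 7456304452650361471.

7456304452650361471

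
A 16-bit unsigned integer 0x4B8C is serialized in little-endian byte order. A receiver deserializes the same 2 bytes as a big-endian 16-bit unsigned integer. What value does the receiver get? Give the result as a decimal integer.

Stored little-endian, the bytes at ascending addresses are 8C 4B.
Read back as big-endian, the last byte is least significant, giving 0x8C4B.
0x8C4B = 35915.

35915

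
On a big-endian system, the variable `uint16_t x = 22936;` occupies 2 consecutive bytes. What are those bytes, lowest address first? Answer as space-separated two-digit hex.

59 98

22936 in hexadecimal, padded to 16 bits, is 0x5998.
Split into bytes (most-significant first): 59 98.
Big-endian: lowest address holds the most-significant byte.
So the memory order matches the most-significant-first order: 59 98.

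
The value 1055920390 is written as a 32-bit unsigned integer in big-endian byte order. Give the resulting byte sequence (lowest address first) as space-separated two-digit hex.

3E F0 11 06

1055920390 in hexadecimal, padded to 32 bits, is 0x3EF01106.
Split into bytes (most-significant first): 3E F0 11 06.
Big-endian stores the most-significant byte at the lowest address.
So the memory order matches the most-significant-first order: 3E F0 11 06.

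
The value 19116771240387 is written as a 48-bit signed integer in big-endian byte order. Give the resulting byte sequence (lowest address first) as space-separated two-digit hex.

11 62 F8 5B E9 C3

19116771240387 in hexadecimal, padded to 48 bits, is 0x1162F85BE9C3.
Split into bytes (most-significant first): 11 62 F8 5B E9 C3.
Big-endian: lowest address holds the most-significant byte.
So the memory order matches the most-significant-first order: 11 62 F8 5B E9 C3.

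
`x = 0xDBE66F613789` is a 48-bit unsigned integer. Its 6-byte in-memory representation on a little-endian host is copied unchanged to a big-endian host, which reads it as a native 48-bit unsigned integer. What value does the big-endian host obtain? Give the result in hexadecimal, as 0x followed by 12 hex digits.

0x8937616FE6DB

Stored little-endian, the bytes at ascending addresses are 89 37 61 6F E6 DB.
Read back as big-endian, the last byte is least significant, giving 0x8937616FE6DB.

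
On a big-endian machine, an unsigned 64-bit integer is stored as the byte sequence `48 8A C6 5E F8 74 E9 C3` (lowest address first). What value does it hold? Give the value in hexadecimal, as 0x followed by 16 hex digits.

0x488AC65EF874E9C3

In big-endian order the high byte comes first in memory.
The bytes are already most-significant first: 0x488AC65EF874E9C3.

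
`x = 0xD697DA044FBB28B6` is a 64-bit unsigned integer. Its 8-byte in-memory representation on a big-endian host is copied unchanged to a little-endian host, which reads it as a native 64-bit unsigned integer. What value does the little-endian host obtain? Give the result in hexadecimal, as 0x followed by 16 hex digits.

0xB628BB4F04DA97D6

Stored big-endian, the bytes at ascending addresses are D6 97 DA 04 4F BB 28 B6.
Read back as little-endian, the first byte is least significant, giving 0xB628BB4F04DA97D6.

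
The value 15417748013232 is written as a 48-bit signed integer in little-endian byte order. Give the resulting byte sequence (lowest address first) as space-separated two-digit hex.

15417748013232 in hexadecimal, padded to 48 bits, is 0x0E05B964C0B0.
Split into bytes (most-significant first): 0E 05 B9 64 C0 B0.
In little-endian order the low byte comes first in memory.
So at ascending addresses the bytes are B0 C0 64 B9 05 0E.

B0 C0 64 B9 05 0E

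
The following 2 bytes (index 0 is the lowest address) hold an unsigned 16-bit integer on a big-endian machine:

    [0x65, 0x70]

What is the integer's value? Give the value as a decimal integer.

25968

Big-endian stores the most-significant byte at the lowest address.
The bytes are already most-significant first: 0x6570.
0x6570 = 25968.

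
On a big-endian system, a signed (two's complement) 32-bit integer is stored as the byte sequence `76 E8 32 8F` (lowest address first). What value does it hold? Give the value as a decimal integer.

1994928783

Big-endian stores the most-significant byte at the lowest address.
The bytes are already most-significant first: 0x76E8328F.
0x76E8328F = 1994928783.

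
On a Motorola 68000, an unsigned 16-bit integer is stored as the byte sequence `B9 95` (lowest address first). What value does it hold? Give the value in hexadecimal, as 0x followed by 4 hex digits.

0xB995

Big-endian stores the most-significant byte at the lowest address.
The bytes are already most-significant first: 0xB995.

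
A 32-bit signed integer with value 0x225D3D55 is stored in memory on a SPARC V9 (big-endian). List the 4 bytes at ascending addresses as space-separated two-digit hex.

Split into bytes (most-significant first): 22 5D 3D 55.
In big-endian order the high byte comes first in memory.
So the memory order matches the most-significant-first order: 22 5D 3D 55.

22 5D 3D 55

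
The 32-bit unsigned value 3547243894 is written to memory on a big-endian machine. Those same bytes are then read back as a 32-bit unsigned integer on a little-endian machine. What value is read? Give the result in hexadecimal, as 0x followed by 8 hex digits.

0x76A56ED3

3547243894 in 32-bit hexadecimal is 0xD36EA576.
Stored big-endian, the bytes at ascending addresses are D3 6E A5 76.
Read back as little-endian, the first byte is least significant, giving 0x76A56ED3.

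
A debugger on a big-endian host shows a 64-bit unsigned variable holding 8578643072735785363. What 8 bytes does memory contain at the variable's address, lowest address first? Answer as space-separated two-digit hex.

77 0D 76 6C 4D 48 31 93

8578643072735785363 in hexadecimal, padded to 64 bits, is 0x770D766C4D483193.
Split into bytes (most-significant first): 77 0D 76 6C 4D 48 31 93.
Big-endian: lowest address holds the most-significant byte.
So the memory order matches the most-significant-first order: 77 0D 76 6C 4D 48 31 93.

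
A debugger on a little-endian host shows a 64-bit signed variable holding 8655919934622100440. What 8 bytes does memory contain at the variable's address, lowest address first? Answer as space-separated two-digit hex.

D8 6B 5F CB 51 01 20 78

8655919934622100440 in hexadecimal, padded to 64 bits, is 0x78200151CB5F6BD8.
Split into bytes (most-significant first): 78 20 01 51 CB 5F 6B D8.
In little-endian order the low byte comes first in memory.
So at ascending addresses the bytes are D8 6B 5F CB 51 01 20 78.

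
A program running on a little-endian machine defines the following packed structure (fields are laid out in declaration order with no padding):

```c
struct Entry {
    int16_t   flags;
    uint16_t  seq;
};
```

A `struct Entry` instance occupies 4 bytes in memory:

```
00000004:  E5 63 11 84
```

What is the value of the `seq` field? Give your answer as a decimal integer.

33809

`seq` follows `flags` (2 bytes), so it starts at byte offset 2 and occupies 2 bytes.
Bytes at offsets 2..3: 11 84.
Little-endian stores the least-significant byte at the lowest address.
Reassemble most-significant byte first: 84 11 → 0x8411.
0x8411 = 33809.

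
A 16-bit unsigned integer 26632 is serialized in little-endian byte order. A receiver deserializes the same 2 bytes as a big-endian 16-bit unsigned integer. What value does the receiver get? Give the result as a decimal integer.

2152

26632 in 16-bit hexadecimal is 0x6808.
Stored little-endian, the bytes at ascending addresses are 08 68.
Read back as big-endian, the last byte is least significant, giving 0x0868.
0x0868 = 2152.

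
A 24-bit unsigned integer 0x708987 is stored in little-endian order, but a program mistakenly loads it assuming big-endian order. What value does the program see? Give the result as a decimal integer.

8882544

Stored little-endian, the bytes at ascending addresses are 87 89 70.
Read back as big-endian, the last byte is least significant, giving 0x878970.
0x878970 = 8882544.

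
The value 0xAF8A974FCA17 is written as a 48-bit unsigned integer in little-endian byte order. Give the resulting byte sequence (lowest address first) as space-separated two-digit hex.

17 CA 4F 97 8A AF

Split into bytes (most-significant first): AF 8A 97 4F CA 17.
Little-endian: lowest address holds the least-significant byte.
So at ascending addresses the bytes are 17 CA 4F 97 8A AF.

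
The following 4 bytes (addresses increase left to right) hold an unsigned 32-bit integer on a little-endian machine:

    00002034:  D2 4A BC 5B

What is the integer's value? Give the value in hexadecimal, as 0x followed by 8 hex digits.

0x5BBC4AD2

In little-endian order the low byte comes first in memory.
Reassemble most-significant byte first: 5B BC 4A D2 → 0x5BBC4AD2.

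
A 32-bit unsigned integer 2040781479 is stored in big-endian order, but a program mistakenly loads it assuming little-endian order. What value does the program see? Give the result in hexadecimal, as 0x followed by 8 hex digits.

2040781479 in 32-bit hexadecimal is 0x79A3DAA7.
Stored big-endian, the bytes at ascending addresses are 79 A3 DA A7.
Read back as little-endian, the first byte is least significant, giving 0xA7DAA379.

0xA7DAA379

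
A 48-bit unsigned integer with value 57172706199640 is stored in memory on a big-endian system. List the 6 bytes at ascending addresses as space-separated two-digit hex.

33 FF 8E D8 08 58

57172706199640 in hexadecimal, padded to 48 bits, is 0x33FF8ED80858.
Split into bytes (most-significant first): 33 FF 8E D8 08 58.
Big-endian: lowest address holds the most-significant byte.
So the memory order matches the most-significant-first order: 33 FF 8E D8 08 58.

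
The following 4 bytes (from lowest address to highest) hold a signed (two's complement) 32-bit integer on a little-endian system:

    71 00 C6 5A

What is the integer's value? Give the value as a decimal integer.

Little-endian stores the least-significant byte at the lowest address.
Reassemble most-significant byte first: 5A C6 00 71 → 0x5AC60071.
0x5AC60071 = 1522925681.

1522925681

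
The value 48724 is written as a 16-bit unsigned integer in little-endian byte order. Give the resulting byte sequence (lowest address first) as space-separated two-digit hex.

54 BE

48724 in hexadecimal, padded to 16 bits, is 0xBE54.
Split into bytes (most-significant first): BE 54.
Little-endian: lowest address holds the least-significant byte.
So at ascending addresses the bytes are 54 BE.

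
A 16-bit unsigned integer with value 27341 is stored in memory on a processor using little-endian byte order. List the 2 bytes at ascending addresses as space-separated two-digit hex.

27341 in hexadecimal, padded to 16 bits, is 0x6ACD.
Split into bytes (most-significant first): 6A CD.
Little-endian: lowest address holds the least-significant byte.
So at ascending addresses the bytes are CD 6A.

CD 6A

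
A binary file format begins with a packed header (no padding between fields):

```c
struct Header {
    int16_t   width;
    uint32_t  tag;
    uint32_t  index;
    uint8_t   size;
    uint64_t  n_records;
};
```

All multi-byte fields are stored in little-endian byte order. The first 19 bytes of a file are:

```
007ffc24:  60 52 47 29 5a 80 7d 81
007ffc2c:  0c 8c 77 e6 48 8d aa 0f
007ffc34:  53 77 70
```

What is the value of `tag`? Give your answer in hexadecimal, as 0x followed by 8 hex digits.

`tag` follows `width` (2 bytes), so it starts at byte offset 2 and occupies 4 bytes.
Bytes at offsets 2..5: 47 29 5A 80.
Little-endian stores the least-significant byte at the lowest address.
Reassemble most-significant byte first: 80 5A 29 47 → 0x805A2947.

0x805A2947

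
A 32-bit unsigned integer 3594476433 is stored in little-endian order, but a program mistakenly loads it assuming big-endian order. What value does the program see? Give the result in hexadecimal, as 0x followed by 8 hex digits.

0x915B3FD6

3594476433 in 32-bit hexadecimal is 0xD63F5B91.
Stored little-endian, the bytes at ascending addresses are 91 5B 3F D6.
Read back as big-endian, the last byte is least significant, giving 0x915B3FD6.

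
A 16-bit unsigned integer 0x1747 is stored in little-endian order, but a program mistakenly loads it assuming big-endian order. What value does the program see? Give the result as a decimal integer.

18199

Stored little-endian, the bytes at ascending addresses are 47 17.
Read back as big-endian, the last byte is least significant, giving 0x4717.
0x4717 = 18199.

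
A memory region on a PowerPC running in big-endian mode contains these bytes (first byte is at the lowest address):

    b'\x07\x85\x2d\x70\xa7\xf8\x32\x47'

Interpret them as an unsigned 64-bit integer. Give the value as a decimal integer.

541889292045660743

Big-endian: lowest address holds the most-significant byte.
The bytes are already most-significant first: 0x07852D70A7F83247.
0x07852D70A7F83247 = 541889292045660743.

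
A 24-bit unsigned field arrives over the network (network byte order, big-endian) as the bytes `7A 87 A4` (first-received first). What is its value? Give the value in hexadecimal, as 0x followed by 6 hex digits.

Big-endian stores the most-significant byte at the lowest address.
The bytes are already most-significant first: 0x7A87A4.

0x7A87A4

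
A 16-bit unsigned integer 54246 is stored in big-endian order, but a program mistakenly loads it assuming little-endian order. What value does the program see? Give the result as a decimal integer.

59091

54246 in 16-bit hexadecimal is 0xD3E6.
Stored big-endian, the bytes at ascending addresses are D3 E6.
Read back as little-endian, the first byte is least significant, giving 0xE6D3.
0xE6D3 = 59091.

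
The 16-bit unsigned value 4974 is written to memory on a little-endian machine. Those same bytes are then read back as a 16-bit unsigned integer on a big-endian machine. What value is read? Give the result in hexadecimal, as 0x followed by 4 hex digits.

4974 in 16-bit hexadecimal is 0x136E.
Stored little-endian, the bytes at ascending addresses are 6E 13.
Read back as big-endian, the last byte is least significant, giving 0x6E13.

0x6E13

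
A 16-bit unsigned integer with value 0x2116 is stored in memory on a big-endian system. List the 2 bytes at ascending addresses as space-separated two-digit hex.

Split into bytes (most-significant first): 21 16.
In big-endian order the high byte comes first in memory.
So the memory order matches the most-significant-first order: 21 16.

21 16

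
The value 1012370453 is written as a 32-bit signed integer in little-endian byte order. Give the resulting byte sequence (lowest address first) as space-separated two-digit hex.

1012370453 in hexadecimal, padded to 32 bits, is 0x3C578C15.
Split into bytes (most-significant first): 3C 57 8C 15.
Little-endian stores the least-significant byte at the lowest address.
So at ascending addresses the bytes are 15 8C 57 3C.

15 8C 57 3C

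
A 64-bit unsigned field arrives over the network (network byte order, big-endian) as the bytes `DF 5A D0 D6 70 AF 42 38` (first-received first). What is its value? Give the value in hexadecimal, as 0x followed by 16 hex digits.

Big-endian: lowest address holds the most-significant byte.
The bytes are already most-significant first: 0xDF5AD0D670AF4238.

0xDF5AD0D670AF4238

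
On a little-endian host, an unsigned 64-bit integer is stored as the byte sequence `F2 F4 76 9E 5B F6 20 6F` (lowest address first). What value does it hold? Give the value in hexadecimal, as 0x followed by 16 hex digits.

Little-endian: lowest address holds the least-significant byte.
Reassemble most-significant byte first: 6F 20 F6 5B 9E 76 F4 F2 → 0x6F20F65B9E76F4F2.

0x6F20F65B9E76F4F2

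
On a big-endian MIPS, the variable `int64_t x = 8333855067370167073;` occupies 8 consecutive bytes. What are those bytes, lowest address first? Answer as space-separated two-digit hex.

73 A7 CD 07 74 30 1B 21

8333855067370167073 in hexadecimal, padded to 64 bits, is 0x73A7CD0774301B21.
Split into bytes (most-significant first): 73 A7 CD 07 74 30 1B 21.
Big-endian stores the most-significant byte at the lowest address.
So the memory order matches the most-significant-first order: 73 A7 CD 07 74 30 1B 21.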